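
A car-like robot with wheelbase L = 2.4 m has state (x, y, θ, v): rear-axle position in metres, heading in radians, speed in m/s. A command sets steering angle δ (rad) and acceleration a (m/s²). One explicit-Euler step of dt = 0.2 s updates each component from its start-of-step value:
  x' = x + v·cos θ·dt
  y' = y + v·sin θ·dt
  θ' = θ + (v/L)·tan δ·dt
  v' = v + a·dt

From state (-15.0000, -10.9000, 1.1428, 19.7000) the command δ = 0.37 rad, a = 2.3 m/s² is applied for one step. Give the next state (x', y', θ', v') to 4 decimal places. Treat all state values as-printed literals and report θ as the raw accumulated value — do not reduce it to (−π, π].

x' = -15.0000 + 19.7000·cos(1.1428)·0.2 = -13.3647
y' = -10.9000 + 19.7000·sin(1.1428)·0.2 = -7.3154
θ' = 1.1428 + (19.7000/2.4)·tan(0.37)·0.2 = 1.7795
v' = 19.7000 + 2.3000·0.2 = 20.1600

(-13.3647, -7.3154, 1.7795, 20.1600)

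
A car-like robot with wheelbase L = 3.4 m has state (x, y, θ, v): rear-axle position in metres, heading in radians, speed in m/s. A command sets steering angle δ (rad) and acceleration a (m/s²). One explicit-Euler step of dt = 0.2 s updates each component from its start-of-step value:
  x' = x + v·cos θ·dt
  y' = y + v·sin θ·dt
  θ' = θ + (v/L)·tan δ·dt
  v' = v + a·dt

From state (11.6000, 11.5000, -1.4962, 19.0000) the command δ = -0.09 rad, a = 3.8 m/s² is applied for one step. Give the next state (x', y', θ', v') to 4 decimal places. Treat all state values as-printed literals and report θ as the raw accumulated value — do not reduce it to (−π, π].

(11.8832, 7.7106, -1.5971, 19.7600)

x' = 11.6000 + 19.0000·cos(-1.4962)·0.2 = 11.8832
y' = 11.5000 + 19.0000·sin(-1.4962)·0.2 = 7.7106
θ' = -1.4962 + (19.0000/3.4)·tan(-0.09)·0.2 = -1.5971
v' = 19.0000 + 3.8000·0.2 = 19.7600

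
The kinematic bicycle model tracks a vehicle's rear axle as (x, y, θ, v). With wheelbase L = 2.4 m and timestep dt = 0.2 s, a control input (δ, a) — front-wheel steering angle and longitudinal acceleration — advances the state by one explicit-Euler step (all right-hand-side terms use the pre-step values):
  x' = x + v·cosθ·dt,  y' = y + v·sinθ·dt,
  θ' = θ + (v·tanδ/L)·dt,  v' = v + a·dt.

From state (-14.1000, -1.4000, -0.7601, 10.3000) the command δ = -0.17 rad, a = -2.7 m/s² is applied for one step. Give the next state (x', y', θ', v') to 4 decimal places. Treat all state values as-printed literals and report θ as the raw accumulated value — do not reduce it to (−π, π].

(-12.6070, -2.8193, -0.9074, 9.7600)

x' = -14.1000 + 10.3000·cos(-0.7601)·0.2 = -12.6070
y' = -1.4000 + 10.3000·sin(-0.7601)·0.2 = -2.8193
θ' = -0.7601 + (10.3000/2.4)·tan(-0.17)·0.2 = -0.9074
v' = 10.3000 − 2.7000·0.2 = 9.7600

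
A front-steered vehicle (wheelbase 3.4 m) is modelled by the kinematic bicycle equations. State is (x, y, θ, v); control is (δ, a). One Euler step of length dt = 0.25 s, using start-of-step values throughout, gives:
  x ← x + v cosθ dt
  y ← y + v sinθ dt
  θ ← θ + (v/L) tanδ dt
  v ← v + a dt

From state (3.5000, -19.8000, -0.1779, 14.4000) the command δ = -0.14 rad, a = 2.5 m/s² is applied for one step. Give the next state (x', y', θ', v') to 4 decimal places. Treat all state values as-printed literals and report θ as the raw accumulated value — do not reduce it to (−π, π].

(7.0432, -20.4371, -0.3271, 15.0250)

x' = 3.5000 + 14.4000·cos(-0.1779)·0.25 = 7.0432
y' = -19.8000 + 14.4000·sin(-0.1779)·0.25 = -20.4371
θ' = -0.1779 + (14.4000/3.4)·tan(-0.14)·0.25 = -0.3271
v' = 14.4000 + 2.5000·0.25 = 15.0250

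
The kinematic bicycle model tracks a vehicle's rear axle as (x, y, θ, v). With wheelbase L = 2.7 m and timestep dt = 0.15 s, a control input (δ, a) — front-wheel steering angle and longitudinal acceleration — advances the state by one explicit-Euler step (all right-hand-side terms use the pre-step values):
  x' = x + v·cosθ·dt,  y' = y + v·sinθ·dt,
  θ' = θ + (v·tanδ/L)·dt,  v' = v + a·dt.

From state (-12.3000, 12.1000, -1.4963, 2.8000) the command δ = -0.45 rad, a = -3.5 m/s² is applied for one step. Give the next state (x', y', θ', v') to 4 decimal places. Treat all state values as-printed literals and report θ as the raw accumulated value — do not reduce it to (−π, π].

x' = -12.3000 + 2.8000·cos(-1.4963)·0.15 = -12.2687
y' = 12.1000 + 2.8000·sin(-1.4963)·0.15 = 11.6812
θ' = -1.4963 + (2.8000/2.7)·tan(-0.45)·0.15 = -1.5714
v' = 2.8000 − 3.5000·0.15 = 2.2750

(-12.2687, 11.6812, -1.5714, 2.2750)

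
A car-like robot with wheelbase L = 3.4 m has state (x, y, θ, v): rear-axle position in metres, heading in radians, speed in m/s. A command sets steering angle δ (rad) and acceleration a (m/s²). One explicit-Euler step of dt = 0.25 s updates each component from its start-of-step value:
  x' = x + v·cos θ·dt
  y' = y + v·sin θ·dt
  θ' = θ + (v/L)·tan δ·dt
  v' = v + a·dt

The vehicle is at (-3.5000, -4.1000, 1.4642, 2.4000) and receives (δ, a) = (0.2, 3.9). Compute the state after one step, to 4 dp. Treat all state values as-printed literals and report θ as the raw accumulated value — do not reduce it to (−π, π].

x' = -3.5000 + 2.4000·cos(1.4642)·0.25 = -3.4362
y' = -4.1000 + 2.4000·sin(1.4642)·0.25 = -3.5034
θ' = 1.4642 + (2.4000/3.4)·tan(0.2)·0.25 = 1.5000
v' = 2.4000 + 3.9000·0.25 = 3.3750

(-3.4362, -3.5034, 1.5000, 3.3750)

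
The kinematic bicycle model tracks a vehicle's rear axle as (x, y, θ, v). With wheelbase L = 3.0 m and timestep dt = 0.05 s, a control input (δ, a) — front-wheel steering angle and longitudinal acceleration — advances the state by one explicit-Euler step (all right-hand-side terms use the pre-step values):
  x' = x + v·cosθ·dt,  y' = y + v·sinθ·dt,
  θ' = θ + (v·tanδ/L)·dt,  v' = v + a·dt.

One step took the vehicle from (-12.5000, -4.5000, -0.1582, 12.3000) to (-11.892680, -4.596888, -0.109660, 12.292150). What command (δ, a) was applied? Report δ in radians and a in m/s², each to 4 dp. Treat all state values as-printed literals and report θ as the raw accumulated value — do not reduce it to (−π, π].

δ = 0.2325, a = -0.1570

a = (v'−v)/dt = (-0.007850)/0.05 = -0.1570
Δθ = θ'−θ = 0.048540;  (v·dt/L) = 12.3000·0.05/3.0 = 0.205000
tan δ = Δθ·L/(v·dt) = 0.236780  →  δ = 0.2325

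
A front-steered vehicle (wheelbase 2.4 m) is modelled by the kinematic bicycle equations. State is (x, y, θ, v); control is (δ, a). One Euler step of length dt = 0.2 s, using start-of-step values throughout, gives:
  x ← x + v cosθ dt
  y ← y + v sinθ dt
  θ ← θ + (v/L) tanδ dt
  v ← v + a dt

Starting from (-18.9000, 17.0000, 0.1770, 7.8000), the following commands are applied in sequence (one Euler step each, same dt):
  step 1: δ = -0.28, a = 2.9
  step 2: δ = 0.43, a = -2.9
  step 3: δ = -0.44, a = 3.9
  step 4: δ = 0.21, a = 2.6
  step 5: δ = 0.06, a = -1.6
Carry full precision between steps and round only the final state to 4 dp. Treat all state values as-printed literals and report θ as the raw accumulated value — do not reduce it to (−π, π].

after step 1 (δ=-0.28, a=2.9): (-17.364373, 17.274680, -0.009910, 8.380000)
after step 2 (δ=0.43, a=-2.9): (-15.688455, 17.258071, 0.310360, 7.800000)
after step 3 (δ=-0.44, a=3.9): (-14.202986, 17.734497, 0.004353, 8.580000)
after step 4 (δ=0.21, a=2.6): (-12.487003, 17.741967, 0.156750, 9.100000)
after step 5 (δ=0.06, a=-1.6): (-10.689316, 18.026084, 0.202304, 8.780000)

(-10.6893, 18.0261, 0.2023, 8.7800)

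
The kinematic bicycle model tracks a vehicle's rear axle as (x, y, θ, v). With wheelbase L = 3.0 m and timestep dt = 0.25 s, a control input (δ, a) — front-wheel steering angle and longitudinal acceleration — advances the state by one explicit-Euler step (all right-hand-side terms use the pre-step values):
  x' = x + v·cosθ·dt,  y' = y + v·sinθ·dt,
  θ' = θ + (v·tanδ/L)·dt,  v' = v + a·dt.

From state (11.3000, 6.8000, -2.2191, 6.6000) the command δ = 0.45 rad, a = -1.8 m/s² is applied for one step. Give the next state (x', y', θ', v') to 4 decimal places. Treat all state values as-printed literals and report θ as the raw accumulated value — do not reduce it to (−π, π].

x' = 11.3000 + 6.6000·cos(-2.2191)·0.25 = 10.3037
y' = 6.8000 + 6.6000·sin(-2.2191)·0.25 = 5.4848
θ' = -2.2191 + (6.6000/3.0)·tan(0.45)·0.25 = -1.9534
v' = 6.6000 − 1.8000·0.25 = 6.1500

(10.3037, 5.4848, -1.9534, 6.1500)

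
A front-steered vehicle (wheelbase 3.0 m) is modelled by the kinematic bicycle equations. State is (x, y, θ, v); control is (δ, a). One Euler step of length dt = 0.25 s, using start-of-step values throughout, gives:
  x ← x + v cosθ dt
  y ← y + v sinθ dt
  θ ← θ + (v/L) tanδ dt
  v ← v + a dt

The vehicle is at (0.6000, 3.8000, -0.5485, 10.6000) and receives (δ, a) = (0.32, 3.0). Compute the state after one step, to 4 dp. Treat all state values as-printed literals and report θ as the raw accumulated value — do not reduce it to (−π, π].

x' = 0.6000 + 10.6000·cos(-0.5485)·0.25 = 2.8613
y' = 3.8000 + 10.6000·sin(-0.5485)·0.25 = 2.4183
θ' = -0.5485 + (10.6000/3.0)·tan(0.32)·0.25 = -0.2558
v' = 10.6000 + 3.0000·0.25 = 11.3500

(2.8613, 2.4183, -0.2558, 11.3500)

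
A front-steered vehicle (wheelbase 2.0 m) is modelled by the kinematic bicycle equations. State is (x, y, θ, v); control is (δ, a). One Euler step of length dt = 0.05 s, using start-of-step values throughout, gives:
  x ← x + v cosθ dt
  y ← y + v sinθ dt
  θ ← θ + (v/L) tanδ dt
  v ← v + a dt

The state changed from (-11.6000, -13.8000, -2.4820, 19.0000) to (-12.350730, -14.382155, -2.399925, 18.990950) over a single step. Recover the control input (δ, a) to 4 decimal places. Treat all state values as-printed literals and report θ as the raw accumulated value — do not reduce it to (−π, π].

δ = 0.1711, a = -0.1810

a = (v'−v)/dt = (-0.009050)/0.05 = -0.1810
Δθ = θ'−θ = 0.082075;  (v·dt/L) = 19.0000·0.05/2.0 = 0.475000
tan δ = Δθ·L/(v·dt) = 0.172789  →  δ = 0.1711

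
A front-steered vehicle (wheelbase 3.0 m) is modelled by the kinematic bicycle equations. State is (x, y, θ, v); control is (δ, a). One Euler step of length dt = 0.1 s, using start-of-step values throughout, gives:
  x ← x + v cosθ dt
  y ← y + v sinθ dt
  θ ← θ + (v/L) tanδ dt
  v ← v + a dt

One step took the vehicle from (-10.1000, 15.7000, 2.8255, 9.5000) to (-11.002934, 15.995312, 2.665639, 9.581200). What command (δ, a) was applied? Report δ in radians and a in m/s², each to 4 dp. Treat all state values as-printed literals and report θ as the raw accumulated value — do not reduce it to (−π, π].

a = (v'−v)/dt = (0.081200)/0.1 = 0.8120
Δθ = θ'−θ = -0.159861;  (v·dt/L) = 9.5000·0.1/3.0 = 0.316667
tan δ = Δθ·L/(v·dt) = -0.504824  →  δ = -0.4675

δ = -0.4675, a = 0.8120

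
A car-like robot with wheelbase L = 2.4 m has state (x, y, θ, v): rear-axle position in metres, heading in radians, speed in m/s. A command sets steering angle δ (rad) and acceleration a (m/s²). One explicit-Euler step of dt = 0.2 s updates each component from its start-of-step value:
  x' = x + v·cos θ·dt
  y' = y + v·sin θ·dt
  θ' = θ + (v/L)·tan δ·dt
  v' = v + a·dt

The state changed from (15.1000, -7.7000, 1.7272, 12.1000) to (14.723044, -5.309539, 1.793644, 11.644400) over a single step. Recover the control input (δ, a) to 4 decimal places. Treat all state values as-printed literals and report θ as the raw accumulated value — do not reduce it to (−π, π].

δ = 0.0658, a = -2.2780

a = (v'−v)/dt = (-0.455600)/0.2 = -2.2780
Δθ = θ'−θ = 0.066444;  (v·dt/L) = 12.1000·0.2/2.4 = 1.008333
tan δ = Δθ·L/(v·dt) = 0.065895  →  δ = 0.0658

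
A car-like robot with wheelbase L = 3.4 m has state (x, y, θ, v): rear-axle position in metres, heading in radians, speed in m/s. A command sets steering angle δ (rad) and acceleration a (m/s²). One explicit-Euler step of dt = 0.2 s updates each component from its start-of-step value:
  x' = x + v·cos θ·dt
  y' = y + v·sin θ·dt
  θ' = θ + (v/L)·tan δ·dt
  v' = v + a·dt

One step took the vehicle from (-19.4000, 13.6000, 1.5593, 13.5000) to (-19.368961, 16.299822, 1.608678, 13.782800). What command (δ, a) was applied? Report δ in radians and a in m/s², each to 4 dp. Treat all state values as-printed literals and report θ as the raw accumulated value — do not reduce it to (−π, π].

a = (v'−v)/dt = (0.282800)/0.2 = 1.4140
Δθ = θ'−θ = 0.049378;  (v·dt/L) = 13.5000·0.2/3.4 = 0.794118
tan δ = Δθ·L/(v·dt) = 0.062180  →  δ = 0.0621

δ = 0.0621, a = 1.4140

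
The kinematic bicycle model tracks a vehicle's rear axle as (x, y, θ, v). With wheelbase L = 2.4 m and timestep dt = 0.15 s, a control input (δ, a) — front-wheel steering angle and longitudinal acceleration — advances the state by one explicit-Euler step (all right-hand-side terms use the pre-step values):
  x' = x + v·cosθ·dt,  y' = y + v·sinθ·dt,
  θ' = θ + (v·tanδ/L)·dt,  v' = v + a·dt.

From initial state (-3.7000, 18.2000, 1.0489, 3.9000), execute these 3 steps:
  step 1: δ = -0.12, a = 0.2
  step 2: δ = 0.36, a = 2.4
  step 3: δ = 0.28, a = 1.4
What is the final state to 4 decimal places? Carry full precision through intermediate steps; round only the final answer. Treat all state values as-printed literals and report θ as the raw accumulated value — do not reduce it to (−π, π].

(-2.8146, 19.7862, 1.1891, 4.5000)

after step 1 (δ=-0.12, a=0.2): (-3.408363, 18.707122, 1.019509, 3.930000)
after step 2 (δ=0.36, a=2.4): (-3.099592, 19.209288, 1.111963, 4.290000)
after step 3 (δ=0.28, a=1.4): (-2.814584, 19.786231, 1.189063, 4.500000)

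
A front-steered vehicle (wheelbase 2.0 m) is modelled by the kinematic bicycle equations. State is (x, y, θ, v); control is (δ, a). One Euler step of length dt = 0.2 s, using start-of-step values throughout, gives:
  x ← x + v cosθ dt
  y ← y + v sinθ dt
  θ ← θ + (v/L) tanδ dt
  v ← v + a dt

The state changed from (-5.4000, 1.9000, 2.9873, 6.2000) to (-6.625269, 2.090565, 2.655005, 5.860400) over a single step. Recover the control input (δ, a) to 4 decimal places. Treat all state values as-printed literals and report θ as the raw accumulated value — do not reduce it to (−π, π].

a = (v'−v)/dt = (-0.339600)/0.2 = -1.6980
Δθ = θ'−θ = -0.332295;  (v·dt/L) = 6.2000·0.2/2.0 = 0.620000
tan δ = Δθ·L/(v·dt) = -0.535960  →  δ = -0.4920

δ = -0.4920, a = -1.6980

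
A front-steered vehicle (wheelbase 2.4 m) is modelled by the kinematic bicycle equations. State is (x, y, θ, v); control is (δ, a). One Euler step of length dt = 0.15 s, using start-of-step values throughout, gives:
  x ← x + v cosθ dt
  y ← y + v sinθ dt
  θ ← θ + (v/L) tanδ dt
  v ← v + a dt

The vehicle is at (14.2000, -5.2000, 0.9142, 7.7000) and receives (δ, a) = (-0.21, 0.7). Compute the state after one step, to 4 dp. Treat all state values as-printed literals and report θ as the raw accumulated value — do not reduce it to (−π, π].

(14.9050, -4.2852, 0.8116, 7.8050)

x' = 14.2000 + 7.7000·cos(0.9142)·0.15 = 14.9050
y' = -5.2000 + 7.7000·sin(0.9142)·0.15 = -4.2852
θ' = 0.9142 + (7.7000/2.4)·tan(-0.21)·0.15 = 0.8116
v' = 7.7000 + 0.7000·0.15 = 7.8050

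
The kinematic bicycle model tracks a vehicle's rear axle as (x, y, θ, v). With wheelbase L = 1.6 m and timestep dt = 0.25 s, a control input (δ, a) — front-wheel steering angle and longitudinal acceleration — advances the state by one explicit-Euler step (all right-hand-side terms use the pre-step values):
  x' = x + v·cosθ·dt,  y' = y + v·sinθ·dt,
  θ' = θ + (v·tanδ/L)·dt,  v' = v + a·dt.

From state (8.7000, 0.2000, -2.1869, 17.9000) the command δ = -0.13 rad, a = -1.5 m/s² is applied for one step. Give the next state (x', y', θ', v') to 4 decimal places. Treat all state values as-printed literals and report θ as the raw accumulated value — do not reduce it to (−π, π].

x' = 8.7000 + 17.9000·cos(-2.1869)·0.25 = 6.1141
y' = 0.2000 + 17.9000·sin(-2.1869)·0.25 = -3.4522
θ' = -2.1869 + (17.9000/1.6)·tan(-0.13)·0.25 = -2.5526
v' = 17.9000 − 1.5000·0.25 = 17.5250

(6.1141, -3.4522, -2.5526, 17.5250)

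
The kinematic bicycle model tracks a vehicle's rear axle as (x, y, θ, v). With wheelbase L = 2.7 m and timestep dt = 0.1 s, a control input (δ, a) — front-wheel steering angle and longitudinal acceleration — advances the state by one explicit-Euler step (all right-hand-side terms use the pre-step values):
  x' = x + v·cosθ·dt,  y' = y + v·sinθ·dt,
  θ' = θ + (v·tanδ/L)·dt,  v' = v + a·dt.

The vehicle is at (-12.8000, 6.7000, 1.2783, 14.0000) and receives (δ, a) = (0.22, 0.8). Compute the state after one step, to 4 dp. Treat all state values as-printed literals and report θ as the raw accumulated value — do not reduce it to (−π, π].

x' = -12.8000 + 14.0000·cos(1.2783)·0.1 = -12.3963
y' = 6.7000 + 14.0000·sin(1.2783)·0.1 = 8.0405
θ' = 1.2783 + (14.0000/2.7)·tan(0.22)·0.1 = 1.3943
v' = 14.0000 + 0.8000·0.1 = 14.0800

(-12.3963, 8.0405, 1.3943, 14.0800)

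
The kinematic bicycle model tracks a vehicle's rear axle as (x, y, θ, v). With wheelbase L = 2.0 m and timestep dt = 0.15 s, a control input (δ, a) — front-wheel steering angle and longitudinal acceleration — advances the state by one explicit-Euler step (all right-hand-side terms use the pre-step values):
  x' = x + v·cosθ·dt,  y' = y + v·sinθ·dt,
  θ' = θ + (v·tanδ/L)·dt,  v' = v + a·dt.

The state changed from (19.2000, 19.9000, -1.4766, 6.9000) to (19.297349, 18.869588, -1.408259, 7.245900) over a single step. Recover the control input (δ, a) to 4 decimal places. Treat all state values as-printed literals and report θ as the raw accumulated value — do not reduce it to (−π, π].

δ = 0.1313, a = 2.3060

a = (v'−v)/dt = (0.345900)/0.15 = 2.3060
Δθ = θ'−θ = 0.068341;  (v·dt/L) = 6.9000·0.15/2.0 = 0.517500
tan δ = Δθ·L/(v·dt) = 0.132060  →  δ = 0.1313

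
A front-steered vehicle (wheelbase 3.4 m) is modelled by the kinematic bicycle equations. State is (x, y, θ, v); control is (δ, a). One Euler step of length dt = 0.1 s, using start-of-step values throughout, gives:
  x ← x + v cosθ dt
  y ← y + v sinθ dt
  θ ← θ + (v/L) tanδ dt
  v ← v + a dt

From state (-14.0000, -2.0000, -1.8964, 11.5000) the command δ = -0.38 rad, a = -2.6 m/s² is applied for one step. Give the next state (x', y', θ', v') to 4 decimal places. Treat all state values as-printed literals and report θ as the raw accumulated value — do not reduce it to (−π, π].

x' = -14.0000 + 11.5000·cos(-1.8964)·0.1 = -14.3679
y' = -2.0000 + 11.5000·sin(-1.8964)·0.1 = -3.0896
θ' = -1.8964 + (11.5000/3.4)·tan(-0.38)·0.1 = -2.0315
v' = 11.5000 − 2.6000·0.1 = 11.2400

(-14.3679, -3.0896, -2.0315, 11.2400)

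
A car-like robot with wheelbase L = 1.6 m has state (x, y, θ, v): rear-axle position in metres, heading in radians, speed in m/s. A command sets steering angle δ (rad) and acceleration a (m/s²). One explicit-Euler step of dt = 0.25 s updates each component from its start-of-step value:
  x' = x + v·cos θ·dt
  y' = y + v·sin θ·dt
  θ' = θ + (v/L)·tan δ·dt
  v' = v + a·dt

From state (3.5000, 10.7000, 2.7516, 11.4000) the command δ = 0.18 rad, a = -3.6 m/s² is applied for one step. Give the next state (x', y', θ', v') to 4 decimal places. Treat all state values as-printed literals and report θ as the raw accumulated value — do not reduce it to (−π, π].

x' = 3.5000 + 11.4000·cos(2.7516)·0.25 = 0.8640
y' = 10.7000 + 11.4000·sin(2.7516)·0.25 = 11.7835
θ' = 2.7516 + (11.4000/1.6)·tan(0.18)·0.25 = 3.0757
v' = 11.4000 − 3.6000·0.25 = 10.5000

(0.8640, 11.7835, 3.0757, 10.5000)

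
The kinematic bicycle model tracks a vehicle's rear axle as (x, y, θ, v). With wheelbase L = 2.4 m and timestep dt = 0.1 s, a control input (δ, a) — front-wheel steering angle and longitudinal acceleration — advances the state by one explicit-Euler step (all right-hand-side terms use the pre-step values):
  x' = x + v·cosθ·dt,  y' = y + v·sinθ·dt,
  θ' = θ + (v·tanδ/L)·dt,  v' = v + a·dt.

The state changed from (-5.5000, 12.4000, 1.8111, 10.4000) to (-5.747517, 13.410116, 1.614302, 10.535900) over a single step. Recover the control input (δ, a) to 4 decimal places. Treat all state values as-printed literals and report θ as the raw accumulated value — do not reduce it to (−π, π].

a = (v'−v)/dt = (0.135900)/0.1 = 1.3590
Δθ = θ'−θ = -0.196798;  (v·dt/L) = 10.4000·0.1/2.4 = 0.433333
tan δ = Δθ·L/(v·dt) = -0.454149  →  δ = -0.4263

δ = -0.4263, a = 1.3590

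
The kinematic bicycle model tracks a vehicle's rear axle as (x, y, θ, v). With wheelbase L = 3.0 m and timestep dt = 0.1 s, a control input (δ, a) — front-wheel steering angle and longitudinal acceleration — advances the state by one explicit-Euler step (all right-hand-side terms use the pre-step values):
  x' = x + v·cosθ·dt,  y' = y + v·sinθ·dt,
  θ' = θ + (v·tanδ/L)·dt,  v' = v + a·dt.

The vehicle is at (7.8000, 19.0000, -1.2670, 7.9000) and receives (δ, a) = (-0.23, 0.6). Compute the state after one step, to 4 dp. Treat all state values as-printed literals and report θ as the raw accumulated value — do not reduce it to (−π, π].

(8.0363, 18.2462, -1.3287, 7.9600)

x' = 7.8000 + 7.9000·cos(-1.2670)·0.1 = 8.0363
y' = 19.0000 + 7.9000·sin(-1.2670)·0.1 = 18.2462
θ' = -1.2670 + (7.9000/3.0)·tan(-0.23)·0.1 = -1.3287
v' = 7.9000 + 0.6000·0.1 = 7.9600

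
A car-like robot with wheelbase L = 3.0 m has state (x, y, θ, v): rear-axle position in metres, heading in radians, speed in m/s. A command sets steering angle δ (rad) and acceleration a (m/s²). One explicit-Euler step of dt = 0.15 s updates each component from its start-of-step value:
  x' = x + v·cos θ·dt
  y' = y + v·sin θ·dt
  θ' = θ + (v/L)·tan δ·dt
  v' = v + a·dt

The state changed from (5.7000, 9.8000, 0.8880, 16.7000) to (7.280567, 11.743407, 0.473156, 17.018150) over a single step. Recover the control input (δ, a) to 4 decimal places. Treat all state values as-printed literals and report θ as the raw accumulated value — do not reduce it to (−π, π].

a = (v'−v)/dt = (0.318150)/0.15 = 2.1210
Δθ = θ'−θ = -0.414844;  (v·dt/L) = 16.7000·0.15/3.0 = 0.835000
tan δ = Δθ·L/(v·dt) = -0.496819  →  δ = -0.4611

δ = -0.4611, a = 2.1210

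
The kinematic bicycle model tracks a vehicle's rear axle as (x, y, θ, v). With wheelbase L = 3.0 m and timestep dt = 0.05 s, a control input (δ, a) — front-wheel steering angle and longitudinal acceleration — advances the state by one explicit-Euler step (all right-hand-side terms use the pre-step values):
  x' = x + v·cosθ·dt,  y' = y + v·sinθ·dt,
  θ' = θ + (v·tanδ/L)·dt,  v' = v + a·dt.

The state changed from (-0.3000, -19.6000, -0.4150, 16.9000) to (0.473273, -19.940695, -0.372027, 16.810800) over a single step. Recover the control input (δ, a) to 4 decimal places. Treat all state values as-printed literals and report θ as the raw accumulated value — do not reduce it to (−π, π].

δ = 0.1514, a = -1.7840

a = (v'−v)/dt = (-0.089200)/0.05 = -1.7840
Δθ = θ'−θ = 0.042973;  (v·dt/L) = 16.9000·0.05/3.0 = 0.281667
tan δ = Δθ·L/(v·dt) = 0.152567  →  δ = 0.1514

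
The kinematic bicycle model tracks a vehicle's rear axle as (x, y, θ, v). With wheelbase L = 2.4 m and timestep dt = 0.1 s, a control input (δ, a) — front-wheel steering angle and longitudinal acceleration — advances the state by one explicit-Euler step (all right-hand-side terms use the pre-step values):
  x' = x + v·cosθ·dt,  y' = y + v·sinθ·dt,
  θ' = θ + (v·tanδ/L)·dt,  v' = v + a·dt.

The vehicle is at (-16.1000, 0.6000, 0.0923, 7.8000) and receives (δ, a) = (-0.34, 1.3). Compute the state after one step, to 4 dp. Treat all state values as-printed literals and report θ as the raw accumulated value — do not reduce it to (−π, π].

(-15.3233, 0.6719, -0.0227, 7.9300)

x' = -16.1000 + 7.8000·cos(0.0923)·0.1 = -15.3233
y' = 0.6000 + 7.8000·sin(0.0923)·0.1 = 0.6719
θ' = 0.0923 + (7.8000/2.4)·tan(-0.34)·0.1 = -0.0227
v' = 7.8000 + 1.3000·0.1 = 7.9300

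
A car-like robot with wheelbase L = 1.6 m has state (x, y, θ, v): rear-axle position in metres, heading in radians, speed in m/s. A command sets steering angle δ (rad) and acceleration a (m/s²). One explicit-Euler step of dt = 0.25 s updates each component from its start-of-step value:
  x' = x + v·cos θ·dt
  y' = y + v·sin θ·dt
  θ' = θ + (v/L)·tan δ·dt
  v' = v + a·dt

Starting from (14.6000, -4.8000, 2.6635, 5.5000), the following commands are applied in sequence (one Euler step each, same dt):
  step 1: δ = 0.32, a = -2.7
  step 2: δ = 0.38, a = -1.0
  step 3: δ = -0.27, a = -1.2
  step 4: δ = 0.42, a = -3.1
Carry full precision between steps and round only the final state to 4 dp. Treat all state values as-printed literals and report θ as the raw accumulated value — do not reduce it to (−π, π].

(9.9939, -3.9626, 3.3499, 3.5000)

after step 1 (δ=0.32, a=-2.7): (13.379173, -4.167381, 2.948288, 4.825000)
after step 2 (δ=0.38, a=-1.0): (12.195390, -3.935656, 3.249408, 4.575000)
after step 3 (δ=-0.27, a=-1.2): (11.058281, -4.058731, 3.051569, 4.275000)
after step 4 (δ=0.42, a=-3.1): (9.993859, -3.962648, 3.349865, 3.500000)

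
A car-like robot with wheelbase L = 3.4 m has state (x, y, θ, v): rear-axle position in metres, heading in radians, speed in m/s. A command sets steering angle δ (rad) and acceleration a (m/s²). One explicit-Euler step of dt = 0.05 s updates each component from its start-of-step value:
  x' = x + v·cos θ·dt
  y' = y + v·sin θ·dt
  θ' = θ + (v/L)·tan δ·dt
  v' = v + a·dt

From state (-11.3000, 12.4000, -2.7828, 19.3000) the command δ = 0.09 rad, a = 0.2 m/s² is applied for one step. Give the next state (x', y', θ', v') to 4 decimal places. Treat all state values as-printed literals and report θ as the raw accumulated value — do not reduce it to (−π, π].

x' = -11.3000 + 19.3000·cos(-2.7828)·0.05 = -12.2036
y' = 12.4000 + 19.3000·sin(-2.7828)·0.05 = 12.0611
θ' = -2.7828 + (19.3000/3.4)·tan(0.09)·0.05 = -2.7572
v' = 19.3000 + 0.2000·0.05 = 19.3100

(-12.2036, 12.0611, -2.7572, 19.3100)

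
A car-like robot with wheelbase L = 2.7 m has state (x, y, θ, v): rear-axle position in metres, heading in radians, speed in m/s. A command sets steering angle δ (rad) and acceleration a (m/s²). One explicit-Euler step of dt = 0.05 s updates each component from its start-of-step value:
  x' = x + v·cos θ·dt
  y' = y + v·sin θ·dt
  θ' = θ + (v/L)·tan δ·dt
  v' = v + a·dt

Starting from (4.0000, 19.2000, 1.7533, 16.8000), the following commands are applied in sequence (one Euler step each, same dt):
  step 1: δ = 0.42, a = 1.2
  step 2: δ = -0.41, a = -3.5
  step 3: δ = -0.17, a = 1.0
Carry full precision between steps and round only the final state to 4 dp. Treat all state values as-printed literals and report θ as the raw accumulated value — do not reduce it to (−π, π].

(3.4272, 21.6458, 1.7035, 16.7350)

after step 1 (δ=0.42, a=1.2): (3.847547, 20.026050, 1.892234, 16.860000)
after step 2 (δ=-0.41, a=-3.5): (3.581217, 20.825873, 1.756532, 16.685000)
after step 3 (δ=-0.17, a=1.0): (3.427156, 21.645774, 1.703493, 16.735000)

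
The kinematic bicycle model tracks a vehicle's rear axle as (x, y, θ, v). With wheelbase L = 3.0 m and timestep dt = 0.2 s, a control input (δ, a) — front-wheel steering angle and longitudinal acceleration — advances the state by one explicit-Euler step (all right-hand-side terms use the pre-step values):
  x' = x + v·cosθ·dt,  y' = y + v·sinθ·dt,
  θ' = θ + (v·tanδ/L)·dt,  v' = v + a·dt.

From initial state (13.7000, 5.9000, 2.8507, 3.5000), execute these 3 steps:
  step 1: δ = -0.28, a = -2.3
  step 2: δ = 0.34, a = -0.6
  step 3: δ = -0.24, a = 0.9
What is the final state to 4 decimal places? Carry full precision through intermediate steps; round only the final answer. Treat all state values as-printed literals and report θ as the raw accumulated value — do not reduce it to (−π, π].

(11.8997, 6.4787, 2.8077, 3.1000)

after step 1 (δ=-0.28, a=-2.3): (13.029408, 6.100765, 2.783604, 3.040000)
after step 2 (δ=0.34, a=-0.6): (12.459953, 6.313803, 2.855295, 2.920000)
after step 3 (δ=-0.24, a=0.9): (11.899725, 6.478726, 2.807656, 3.100000)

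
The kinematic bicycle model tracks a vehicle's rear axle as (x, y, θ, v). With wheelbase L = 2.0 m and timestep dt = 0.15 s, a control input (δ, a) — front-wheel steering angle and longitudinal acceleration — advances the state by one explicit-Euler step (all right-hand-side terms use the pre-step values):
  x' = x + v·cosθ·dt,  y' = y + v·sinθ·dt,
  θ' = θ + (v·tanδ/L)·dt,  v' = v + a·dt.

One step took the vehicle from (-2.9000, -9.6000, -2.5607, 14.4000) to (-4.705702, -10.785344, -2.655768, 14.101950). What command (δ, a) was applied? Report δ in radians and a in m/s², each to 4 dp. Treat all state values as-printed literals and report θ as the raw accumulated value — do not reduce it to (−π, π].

δ = -0.0878, a = -1.9870

a = (v'−v)/dt = (-0.298050)/0.15 = -1.9870
Δθ = θ'−θ = -0.095068;  (v·dt/L) = 14.4000·0.15/2.0 = 1.080000
tan δ = Δθ·L/(v·dt) = -0.088026  →  δ = -0.0878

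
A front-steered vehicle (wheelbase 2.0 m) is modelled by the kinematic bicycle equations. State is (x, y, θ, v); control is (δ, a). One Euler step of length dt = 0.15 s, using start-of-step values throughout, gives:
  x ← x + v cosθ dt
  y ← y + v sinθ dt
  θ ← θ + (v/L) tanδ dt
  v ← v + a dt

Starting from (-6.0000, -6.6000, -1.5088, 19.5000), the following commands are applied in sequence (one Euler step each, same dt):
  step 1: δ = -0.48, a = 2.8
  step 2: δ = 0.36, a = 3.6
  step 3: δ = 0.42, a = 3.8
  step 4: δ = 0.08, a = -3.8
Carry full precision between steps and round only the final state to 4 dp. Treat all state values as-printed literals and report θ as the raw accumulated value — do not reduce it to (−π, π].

after step 1 (δ=-0.48, a=2.8): (-5.818777, -9.519381, -2.270193, 19.920000)
after step 2 (δ=0.36, a=3.6): (-7.742321, -11.805889, -1.707847, 20.460000)
after step 3 (δ=0.42, a=3.8): (-8.161616, -14.846112, -1.022582, 21.030000)
after step 4 (δ=0.08, a=-3.8): (-6.517603, -17.538340, -0.896132, 20.460000)

(-6.5176, -17.5383, -0.8961, 20.4600)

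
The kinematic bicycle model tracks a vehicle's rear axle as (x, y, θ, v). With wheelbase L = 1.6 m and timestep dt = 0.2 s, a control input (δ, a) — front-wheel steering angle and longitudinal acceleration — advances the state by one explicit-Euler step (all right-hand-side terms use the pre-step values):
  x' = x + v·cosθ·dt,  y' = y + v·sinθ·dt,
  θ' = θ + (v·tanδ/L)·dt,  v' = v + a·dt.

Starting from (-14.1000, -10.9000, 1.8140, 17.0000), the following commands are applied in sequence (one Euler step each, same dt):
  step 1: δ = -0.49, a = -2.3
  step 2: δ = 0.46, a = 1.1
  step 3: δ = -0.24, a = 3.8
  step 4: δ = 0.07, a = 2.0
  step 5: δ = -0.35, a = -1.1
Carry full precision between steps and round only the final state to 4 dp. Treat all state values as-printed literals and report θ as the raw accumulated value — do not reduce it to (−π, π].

(-10.7010, 4.5528, 0.5281, 17.7000)

after step 1 (δ=-0.49, a=-2.3): (-14.918765, -7.600057, 0.680550, 16.540000)
after step 2 (δ=0.46, a=1.1): (-12.347699, -5.518595, 1.704891, 16.760000)
after step 3 (δ=-0.24, a=3.8): (-12.795837, -2.196686, 1.192209, 17.520000)
after step 4 (δ=0.07, a=2.0): (-11.500730, 1.059187, 1.345760, 17.920000)
after step 5 (δ=-0.35, a=-1.1): (-10.700990, 4.552820, 0.528096, 17.700000)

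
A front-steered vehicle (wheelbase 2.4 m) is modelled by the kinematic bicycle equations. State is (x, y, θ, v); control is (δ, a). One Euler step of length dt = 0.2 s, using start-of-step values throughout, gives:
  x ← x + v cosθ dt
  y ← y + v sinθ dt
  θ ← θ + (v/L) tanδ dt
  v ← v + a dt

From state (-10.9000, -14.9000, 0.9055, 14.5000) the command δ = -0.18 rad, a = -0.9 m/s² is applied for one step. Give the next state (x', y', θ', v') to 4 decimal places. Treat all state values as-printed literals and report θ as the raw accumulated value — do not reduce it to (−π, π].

(-9.1099, -12.6185, 0.6856, 14.3200)

x' = -10.9000 + 14.5000·cos(0.9055)·0.2 = -9.1099
y' = -14.9000 + 14.5000·sin(0.9055)·0.2 = -12.6185
θ' = 0.9055 + (14.5000/2.4)·tan(-0.18)·0.2 = 0.6856
v' = 14.5000 − 0.9000·0.2 = 14.3200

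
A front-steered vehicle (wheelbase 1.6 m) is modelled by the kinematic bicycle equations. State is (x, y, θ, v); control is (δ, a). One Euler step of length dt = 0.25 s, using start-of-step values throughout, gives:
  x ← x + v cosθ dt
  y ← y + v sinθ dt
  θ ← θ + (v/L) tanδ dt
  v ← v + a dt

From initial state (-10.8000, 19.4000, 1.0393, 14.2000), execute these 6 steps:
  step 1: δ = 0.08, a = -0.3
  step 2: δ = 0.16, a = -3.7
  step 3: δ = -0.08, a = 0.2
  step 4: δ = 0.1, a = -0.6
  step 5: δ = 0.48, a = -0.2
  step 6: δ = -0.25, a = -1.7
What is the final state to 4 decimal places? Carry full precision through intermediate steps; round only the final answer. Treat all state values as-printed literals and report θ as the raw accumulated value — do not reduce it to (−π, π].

(-10.3195, 37.0625, 2.1607, 12.6250)

after step 1 (δ=0.08, a=-0.3): (-9.000775, 22.460276, 1.217180, 14.125000)
after step 2 (δ=0.16, a=-3.7): (-7.777928, 25.773035, 1.573349, 13.200000)
after step 3 (δ=-0.08, a=0.2): (-7.786353, 29.073024, 1.407996, 13.250000)
after step 4 (δ=0.1, a=-0.6): (-7.249456, 32.341724, 1.615720, 13.100000)
after step 5 (δ=0.48, a=-0.2): (-7.396533, 35.613420, 2.681346, 13.050000)
after step 6 (δ=-0.25, a=-1.7): (-10.319547, 37.062523, 2.160688, 12.625000)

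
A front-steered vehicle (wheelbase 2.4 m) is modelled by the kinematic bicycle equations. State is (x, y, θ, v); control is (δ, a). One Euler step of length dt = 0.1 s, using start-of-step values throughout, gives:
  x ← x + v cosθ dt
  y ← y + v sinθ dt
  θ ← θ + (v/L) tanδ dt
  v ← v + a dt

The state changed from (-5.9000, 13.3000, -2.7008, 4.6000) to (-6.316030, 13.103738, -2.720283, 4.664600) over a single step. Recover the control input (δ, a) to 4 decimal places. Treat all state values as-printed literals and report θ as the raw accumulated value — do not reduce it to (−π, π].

a = (v'−v)/dt = (0.064600)/0.1 = 0.6460
Δθ = θ'−θ = -0.019483;  (v·dt/L) = 4.6000·0.1/2.4 = 0.191667
tan δ = Δθ·L/(v·dt) = -0.101650  →  δ = -0.1013

δ = -0.1013, a = 0.6460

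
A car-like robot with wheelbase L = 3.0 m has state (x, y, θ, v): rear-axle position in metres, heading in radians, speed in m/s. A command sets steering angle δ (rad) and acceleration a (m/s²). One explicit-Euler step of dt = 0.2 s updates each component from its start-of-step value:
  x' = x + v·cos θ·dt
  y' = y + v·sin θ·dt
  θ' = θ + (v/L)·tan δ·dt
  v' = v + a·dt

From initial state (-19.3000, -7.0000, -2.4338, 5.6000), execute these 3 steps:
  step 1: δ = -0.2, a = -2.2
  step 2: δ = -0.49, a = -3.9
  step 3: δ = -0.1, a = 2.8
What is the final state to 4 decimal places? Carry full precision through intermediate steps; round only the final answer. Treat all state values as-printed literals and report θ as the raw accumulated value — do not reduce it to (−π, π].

after step 1 (δ=-0.2, a=-2.2): (-20.150975, -7.728177, -2.509478, 5.160000)
after step 2 (δ=-0.49, a=-3.9): (-20.983572, -8.337936, -2.692964, 4.380000)
after step 3 (δ=-0.1, a=2.8): (-21.772885, -8.717884, -2.722262, 4.940000)

(-21.7729, -8.7179, -2.7223, 4.9400)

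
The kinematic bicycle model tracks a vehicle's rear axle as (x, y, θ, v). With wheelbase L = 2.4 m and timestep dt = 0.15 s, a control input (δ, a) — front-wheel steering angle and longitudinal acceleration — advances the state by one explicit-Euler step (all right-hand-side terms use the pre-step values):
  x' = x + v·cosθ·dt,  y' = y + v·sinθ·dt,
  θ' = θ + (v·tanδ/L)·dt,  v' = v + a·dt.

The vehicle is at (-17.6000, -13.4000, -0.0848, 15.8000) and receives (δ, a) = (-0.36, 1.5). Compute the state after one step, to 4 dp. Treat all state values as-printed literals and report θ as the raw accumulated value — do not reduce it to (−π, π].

x' = -17.6000 + 15.8000·cos(-0.0848)·0.15 = -15.2385
y' = -13.4000 + 15.8000·sin(-0.0848)·0.15 = -13.6007
θ' = -0.0848 + (15.8000/2.4)·tan(-0.36)·0.15 = -0.4565
v' = 15.8000 + 1.5000·0.15 = 16.0250

(-15.2385, -13.6007, -0.4565, 16.0250)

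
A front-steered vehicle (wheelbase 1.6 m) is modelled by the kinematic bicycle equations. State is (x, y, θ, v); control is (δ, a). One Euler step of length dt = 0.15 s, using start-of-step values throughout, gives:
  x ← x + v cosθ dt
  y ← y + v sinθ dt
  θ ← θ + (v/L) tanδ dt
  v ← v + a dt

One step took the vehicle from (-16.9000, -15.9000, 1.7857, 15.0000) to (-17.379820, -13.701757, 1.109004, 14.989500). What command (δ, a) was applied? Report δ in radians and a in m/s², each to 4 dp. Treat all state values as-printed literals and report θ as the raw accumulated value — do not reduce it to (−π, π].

δ = -0.4485, a = -0.0700

a = (v'−v)/dt = (-0.010500)/0.15 = -0.0700
Δθ = θ'−θ = -0.676696;  (v·dt/L) = 15.0000·0.15/1.6 = 1.406250
tan δ = Δθ·L/(v·dt) = -0.481206  →  δ = -0.4485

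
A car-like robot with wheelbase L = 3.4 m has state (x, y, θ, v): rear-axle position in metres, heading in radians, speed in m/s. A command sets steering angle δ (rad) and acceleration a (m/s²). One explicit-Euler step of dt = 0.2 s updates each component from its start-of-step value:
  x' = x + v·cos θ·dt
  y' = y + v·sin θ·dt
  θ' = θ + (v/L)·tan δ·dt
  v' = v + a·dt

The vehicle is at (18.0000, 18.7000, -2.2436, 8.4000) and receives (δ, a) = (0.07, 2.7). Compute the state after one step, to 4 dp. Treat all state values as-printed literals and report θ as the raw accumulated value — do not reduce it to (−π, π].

(16.9531, 17.3861, -2.2090, 8.9400)

x' = 18.0000 + 8.4000·cos(-2.2436)·0.2 = 16.9531
y' = 18.7000 + 8.4000·sin(-2.2436)·0.2 = 17.3861
θ' = -2.2436 + (8.4000/3.4)·tan(0.07)·0.2 = -2.2090
v' = 8.4000 + 2.7000·0.2 = 8.9400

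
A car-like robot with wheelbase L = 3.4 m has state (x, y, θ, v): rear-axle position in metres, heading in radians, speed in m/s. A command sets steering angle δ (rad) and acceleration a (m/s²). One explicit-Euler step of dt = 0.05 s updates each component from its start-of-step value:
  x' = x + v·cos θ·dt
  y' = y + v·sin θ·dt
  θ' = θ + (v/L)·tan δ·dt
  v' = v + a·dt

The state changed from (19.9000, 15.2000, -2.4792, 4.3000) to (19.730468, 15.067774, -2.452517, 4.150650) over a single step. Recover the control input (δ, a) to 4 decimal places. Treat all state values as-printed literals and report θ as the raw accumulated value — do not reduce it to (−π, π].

δ = 0.3993, a = -2.9870

a = (v'−v)/dt = (-0.149350)/0.05 = -2.9870
Δθ = θ'−θ = 0.026683;  (v·dt/L) = 4.3000·0.05/3.4 = 0.063235
tan δ = Δθ·L/(v·dt) = 0.421964  →  δ = 0.3993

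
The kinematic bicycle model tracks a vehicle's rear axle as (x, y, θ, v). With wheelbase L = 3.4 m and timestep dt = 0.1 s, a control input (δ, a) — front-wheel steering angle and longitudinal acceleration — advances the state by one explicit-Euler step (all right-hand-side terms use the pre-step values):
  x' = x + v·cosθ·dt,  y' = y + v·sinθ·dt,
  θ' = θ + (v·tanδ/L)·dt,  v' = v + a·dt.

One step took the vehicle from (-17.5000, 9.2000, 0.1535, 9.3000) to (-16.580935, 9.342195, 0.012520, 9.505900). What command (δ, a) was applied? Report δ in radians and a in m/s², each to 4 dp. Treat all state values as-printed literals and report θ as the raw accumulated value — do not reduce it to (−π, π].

δ = -0.4759, a = 2.0590

a = (v'−v)/dt = (0.205900)/0.1 = 2.0590
Δθ = θ'−θ = -0.140980;  (v·dt/L) = 9.3000·0.1/3.4 = 0.273529
tan δ = Δθ·L/(v·dt) = -0.515411  →  δ = -0.4759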